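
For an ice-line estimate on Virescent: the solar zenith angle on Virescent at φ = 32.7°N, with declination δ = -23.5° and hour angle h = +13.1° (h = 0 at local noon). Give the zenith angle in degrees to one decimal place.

θ_z = 57.6°

cos θ_z = sin φ sin δ + cos φ cos δ cos h = -0.215420 + 0.751633 = 0.536213.
θ_z = arccos(0.536213) = 57.6°.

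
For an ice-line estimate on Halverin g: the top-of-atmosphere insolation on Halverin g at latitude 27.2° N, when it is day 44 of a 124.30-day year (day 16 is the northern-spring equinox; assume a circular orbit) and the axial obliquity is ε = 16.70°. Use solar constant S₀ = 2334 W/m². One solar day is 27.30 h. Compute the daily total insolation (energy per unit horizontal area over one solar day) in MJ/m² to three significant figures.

Solar longitude: λ_s = 360° × (44 − 16)/124.30 = 81.094°.
sin δ = sin 16.70° × sin 81.094° = 0.28390, so δ = +16.493°.
cos H₀ = −tan(+27.2°) tan(+16.493°) = -0.1522, H₀ = 1.7236 rad.
Bracket: H₀ sin φ sin δ + cos φ cos δ sin H₀ = 1.7236×0.45710×0.28390 + 0.88942×0.95886×0.98836 = 0.223673 + 0.842902 = 1.066575.
Q̄ = (S₀/π) × [bracket] = (2334/π) × 1.066575 = 792.40 W/m².
Daily total = Q̄ × 27.30 h × 3600 s/h = 792.40 × 27.30 × 3600 / 10⁶ = 77.88 MJ/m².

77.9 MJ/m²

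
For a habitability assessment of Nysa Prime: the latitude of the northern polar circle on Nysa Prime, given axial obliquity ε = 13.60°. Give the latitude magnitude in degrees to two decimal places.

76.40°

The polar circle is the lowest latitude that experiences at least one full rotation of continuous daylight at the northern-summer solstice; it lies at |ϕ| = 90° − ε = 90° − 13.60° = 76.40°.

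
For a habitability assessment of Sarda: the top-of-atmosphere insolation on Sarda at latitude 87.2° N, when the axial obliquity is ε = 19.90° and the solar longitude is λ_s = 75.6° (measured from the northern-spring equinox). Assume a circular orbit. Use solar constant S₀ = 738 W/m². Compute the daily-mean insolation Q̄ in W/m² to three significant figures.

Solar declination: sin δ = sin ε · sin λ_s = sin 19.90° × sin 75.6° = 0.32969, so δ = +19.250°.
cos H₀ = −tan(+87.2°) tan(+19.250°) = -7.1401 ≤ −1 ⇒ polar day, H₀ = π.
Bracket: H₀ sin φ sin δ + cos φ cos δ sin H₀ = 3.1416×0.99881×0.32969 + 0.04885×0.94409×0.00000 = 1.034522 + 0.000000 = 1.034522.
Q̄ = (S₀/π) × [bracket] = (738/π) × 1.034522 = 243.0 W/m².

Q̄ ≈ 243 W/m²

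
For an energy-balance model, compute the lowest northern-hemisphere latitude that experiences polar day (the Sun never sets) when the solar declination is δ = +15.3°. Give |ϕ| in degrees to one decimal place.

Polar day requires cos h₀ = −tan ϕ tan δ ≤ −1, i.e. tan ϕ tan δ ≥ 1.
The boundary is |tan ϕ| · |tan δ| = 1, so |ϕ| = 90° − |δ| = 90° − 15.3° = 74.7° in the northern hemisphere.

|ϕ| = 74.7°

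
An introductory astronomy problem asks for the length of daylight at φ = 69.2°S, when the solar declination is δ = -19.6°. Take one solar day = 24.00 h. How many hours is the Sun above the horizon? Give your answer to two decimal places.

21.28 h

cos H₀ = −tan φ · tan δ = −tan(-69.2°) × tan(-19.600°) = -0.9374, so H₀ = 2.7859 rad = 159.62°.
Daylight = 2H₀/(2π) × 24.00 h = (2.7859/π) × 24.00 = 21.28 h.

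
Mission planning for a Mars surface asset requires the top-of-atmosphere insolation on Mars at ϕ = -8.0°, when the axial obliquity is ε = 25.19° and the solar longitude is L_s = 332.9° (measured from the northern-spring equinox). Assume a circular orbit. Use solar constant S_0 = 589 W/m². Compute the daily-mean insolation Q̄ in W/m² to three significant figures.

Q̄ ≈ 190 W/m²

Solar declination: sin δ = sin ε · sin L_s = sin 25.19° × sin 332.9° = -0.19389, so δ = -11.180°.
cos h₀ = −tan(-8.0°) tan(-11.180°) = -0.0278, h₀ = 1.5986 rad.
Bracket: h₀ sin ϕ sin δ + cos ϕ cos δ sin h₀ = 1.5986×-0.13917×-0.19389 + 0.99027×0.98102×0.99961 = 0.043136 + 0.971096 = 1.014232.
Q̄ = (S_0/π) × [bracket] = (589/π) × 1.014232 = 190.2 W/m².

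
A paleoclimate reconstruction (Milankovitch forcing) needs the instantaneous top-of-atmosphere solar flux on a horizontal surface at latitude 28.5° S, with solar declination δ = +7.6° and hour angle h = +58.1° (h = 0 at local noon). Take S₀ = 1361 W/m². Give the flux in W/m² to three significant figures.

541 W/m²

cos θ_z = sin φ sin δ + cos φ cos δ cos h = -0.063107 + 0.460321 = 0.397214.
Flux = S₀ · cos θ_z = 1361 × 0.397214 = 540.6 W/m².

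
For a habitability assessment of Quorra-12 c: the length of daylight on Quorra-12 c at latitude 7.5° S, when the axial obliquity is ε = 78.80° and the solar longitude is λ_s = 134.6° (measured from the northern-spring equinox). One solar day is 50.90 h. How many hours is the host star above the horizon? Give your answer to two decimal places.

23.36 h

Solar declination: sin δ = sin ε · sin λ_s = sin 78.80° × sin 134.6° = 0.69847, so δ = +44.304°.
cos H₀ = −tan φ · tan δ = −tan(-7.5°) × tan(+44.304°) = 0.1285, so H₀ = 1.4419 rad = 82.62°.
Daylight = 2H₀/(2π) × 50.90 h = (1.4419/π) × 50.90 = 23.36 h.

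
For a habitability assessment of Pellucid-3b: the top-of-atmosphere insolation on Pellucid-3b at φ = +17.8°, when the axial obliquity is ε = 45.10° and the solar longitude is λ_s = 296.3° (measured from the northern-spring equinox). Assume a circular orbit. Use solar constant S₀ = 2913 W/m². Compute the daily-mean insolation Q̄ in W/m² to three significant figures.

Q̄ ≈ 423 W/m²

Solar declination: sin δ = sin ε · sin λ_s = sin 45.10° × sin 296.3° = -0.63502, so δ = -39.421°.
cos H₀ = −tan(+17.8°) tan(-39.421°) = 0.2639, H₀ = 1.3037 rad.
Bracket: H₀ sin φ sin δ + cos φ cos δ sin H₀ = 1.3037×0.30570×-0.63502 + 0.95213×0.77250×0.96454 = -0.253082 + 0.709439 = 0.456357.
Q̄ = (S₀/π) × [bracket] = (2913/π) × 0.456357 = 423.2 W/m².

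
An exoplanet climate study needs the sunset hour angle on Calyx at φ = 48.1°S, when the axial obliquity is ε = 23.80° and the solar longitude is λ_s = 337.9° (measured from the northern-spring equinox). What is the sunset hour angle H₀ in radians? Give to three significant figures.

H₀ = 1.74 rad

Solar declination: sin δ = sin ε · sin λ_s = sin 23.80° × sin 337.9° = -0.15182, so δ = -8.733°.
cos H₀ = −tan φ · tan δ = −tan(-48.1°) × tan(-8.733°) = -0.1712, so H₀ = 1.7428 rad = 99.86°.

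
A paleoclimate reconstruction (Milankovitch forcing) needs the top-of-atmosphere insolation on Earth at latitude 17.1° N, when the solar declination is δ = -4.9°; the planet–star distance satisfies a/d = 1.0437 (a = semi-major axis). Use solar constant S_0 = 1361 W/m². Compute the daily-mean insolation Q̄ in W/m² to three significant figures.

cos h₀ = −tan(+17.1°) tan(-4.900°) = 0.0264, h₀ = 1.5444 rad.
Bracket: h₀ sin ϕ sin δ + cos ϕ cos δ sin h₀ = 1.5444×0.29404×-0.08542 + 0.95579×0.99635×0.99965 = -0.038791 + 0.951968 = 0.913177.
Inverse-square distance factor (a/d)² = 1.0437² = 1.089310.
Q̄ = (S_0/π) × 1.089310 × [bracket] = (1361/π) × 1.089310 × 0.913177 = 430.9 W/m².

Q̄ ≈ 431 W/m²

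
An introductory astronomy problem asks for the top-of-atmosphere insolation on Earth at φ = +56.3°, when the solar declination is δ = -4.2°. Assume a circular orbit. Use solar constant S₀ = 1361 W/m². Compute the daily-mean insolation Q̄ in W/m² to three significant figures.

cos H₀ = −tan(+56.3°) tan(-4.200°) = 0.1101, H₀ = 1.4605 rad.
Bracket: H₀ sin φ sin δ + cos φ cos δ sin H₀ = 1.4605×0.83195×-0.07324 + 0.55484×0.99731×0.99392 = -0.088991 + 0.549983 = 0.460992.
Q̄ = (S₀/π) × [bracket] = (1361/π) × 0.460992 = 199.7 W/m².

Q̄ ≈ 200 W/m²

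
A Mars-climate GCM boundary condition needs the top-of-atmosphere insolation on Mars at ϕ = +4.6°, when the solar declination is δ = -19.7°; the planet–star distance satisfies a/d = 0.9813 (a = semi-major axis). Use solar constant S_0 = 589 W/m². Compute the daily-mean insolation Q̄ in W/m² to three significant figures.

Q̄ ≈ 162 W/m²

cos h₀ = −tan(+4.6°) tan(-19.700°) = 0.0288, h₀ = 1.5420 rad.
Bracket: h₀ sin ϕ sin δ + cos ϕ cos δ sin h₀ = 1.5420×0.08020×-0.33710 + 0.99678×0.94147×0.99958 = -0.041689 + 0.938044 = 0.896355.
Inverse-square distance factor (a/d)² = 0.9813² = 0.962950.
Q̄ = (S_0/π) × 0.962950 × [bracket] = (589/π) × 0.962950 × 0.896355 = 161.8 W/m².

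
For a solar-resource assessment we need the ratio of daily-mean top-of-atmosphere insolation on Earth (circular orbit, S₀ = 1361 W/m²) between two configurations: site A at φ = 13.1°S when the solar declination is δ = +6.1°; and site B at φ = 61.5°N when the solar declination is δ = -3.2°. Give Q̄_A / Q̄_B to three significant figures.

Q̄_A / Q̄_B ≈ 2.32

— Configuration A (φ=-13.1°):
cos H₀ = −tan(-13.1°) tan(+6.100°) = 0.0249, H₀ = 1.5459 rad.
Bracket: H₀ sin φ sin δ + cos φ cos δ sin H₀ = 1.5459×-0.22665×0.10626 + 0.97398×0.99434×0.99969 = -0.037231 + 0.968167 = 0.930936.
Q̄ = (S₀/π) × [bracket] = (1361/π) × 0.930936 = 403.30 W/m².
— Configuration B (φ=+61.5°):
cos H₀ = −tan(+61.5°) tan(-3.200°) = 0.1030, H₀ = 1.4676 rad.
Bracket: H₀ sin φ sin δ + cos φ cos δ sin H₀ = 1.4676×0.87882×-0.05582 + 0.47716×0.99844×0.99468 = -0.071994 + 0.473881 = 0.401887.
Q̄ = (S₀/π) × [bracket] = (1361/π) × 0.401887 = 174.11 W/m².
Ratio Q̄_A / Q̄_B = 403.30 / 174.11 = 2.316.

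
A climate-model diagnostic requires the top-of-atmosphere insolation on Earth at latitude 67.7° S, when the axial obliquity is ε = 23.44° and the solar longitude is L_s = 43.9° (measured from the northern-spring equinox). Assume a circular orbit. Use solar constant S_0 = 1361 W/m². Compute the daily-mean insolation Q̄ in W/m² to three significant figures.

Solar declination: sin δ = sin ε · sin L_s = sin 23.44° × sin 43.9° = 0.27583, so δ = +16.011°.
cos h₀ = −tan(-67.7°) tan(+16.011°) = 0.6997, h₀ = 0.7958 rad.
Bracket: h₀ sin ϕ sin δ + cos ϕ cos δ sin h₀ = 0.7958×-0.92521×0.27583 + 0.37946×0.96121×0.71446 = -0.203089 + 0.260593 = 0.057504.
Q̄ = (S_0/π) × [bracket] = (1361/π) × 0.057504 = 24.91 W/m².

Q̄ ≈ 24.9 W/m²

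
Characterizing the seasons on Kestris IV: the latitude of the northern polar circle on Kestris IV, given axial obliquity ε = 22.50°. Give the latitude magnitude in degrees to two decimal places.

67.50°

The polar circle is the lowest latitude that experiences at least one full rotation of continuous daylight at the northern-summer solstice; it lies at |ϕ| = 90° − ε = 90° − 22.50° = 67.50°.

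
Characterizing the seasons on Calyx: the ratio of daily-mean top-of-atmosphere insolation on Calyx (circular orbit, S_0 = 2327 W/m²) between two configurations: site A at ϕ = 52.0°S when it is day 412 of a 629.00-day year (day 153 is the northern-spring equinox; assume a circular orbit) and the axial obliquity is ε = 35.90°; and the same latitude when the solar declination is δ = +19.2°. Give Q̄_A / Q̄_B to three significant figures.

— Configuration A (ϕ=-52.0°):
Solar longitude: L_s = 360° × (412 − 153)/629.00 = 148.235°.
sin δ = sin 35.90° × sin 148.235° = 0.30869, so δ = +17.980°.
cos h₀ = −tan(-52.0°) tan(+17.980°) = 0.4154, h₀ = 1.1424 rad.
Bracket: h₀ sin ϕ sin δ + cos ϕ cos δ sin h₀ = 1.1424×-0.78801×0.30869 + 0.61566×0.95116×0.90965 = -0.277890 + 0.532683 = 0.254793.
Q̄ = (S_0/π) × [bracket] = (2327/π) × 0.254793 = 188.73 W/m².
— Configuration B (ϕ=-52.0°):
cos h₀ = −tan(-52.0°) tan(+19.200°) = 0.4457, h₀ = 1.1088 rad.
Bracket: h₀ sin ϕ sin δ + cos ϕ cos δ sin h₀ = 1.1088×-0.78801×0.32887 + 0.61566×0.94438×0.89517 = -0.287349 + 0.520467 = 0.233118.
Q̄ = (S_0/π) × [bracket] = (2327/π) × 0.233118 = 172.67 W/m².
Ratio Q̄_A / Q̄_B = 188.73 / 172.67 = 1.093.

Q̄_A / Q̄_B ≈ 1.09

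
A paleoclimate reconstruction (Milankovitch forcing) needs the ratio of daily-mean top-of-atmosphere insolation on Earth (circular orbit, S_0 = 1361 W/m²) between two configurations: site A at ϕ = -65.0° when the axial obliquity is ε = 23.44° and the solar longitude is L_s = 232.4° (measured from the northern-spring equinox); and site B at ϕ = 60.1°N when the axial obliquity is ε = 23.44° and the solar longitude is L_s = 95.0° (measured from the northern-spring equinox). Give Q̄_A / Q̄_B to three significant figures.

— Configuration A (ϕ=-65.0°):
Solar declination: sin δ = sin ε · sin L_s = sin 23.44° × sin 232.4° = -0.31516, so δ = -18.371°.
cos h₀ = −tan(-65.0°) tan(-18.371°) = -0.7122, h₀ = 2.3634 rad.
Bracket: h₀ sin ϕ sin δ + cos ϕ cos δ sin h₀ = 2.3634×-0.90631×-0.31516 + 0.42262×0.94904×0.70201 = 0.675064 + 0.281564 = 0.956628.
Q̄ = (S_0/π) × [bracket] = (1361/π) × 0.956628 = 414.43 W/m².
— Configuration B (ϕ=+60.1°):
Solar declination: sin δ = sin ε · sin L_s = sin 23.44° × sin 95.0° = 0.39627, so δ = +23.346°.
cos h₀ = −tan(+60.1°) tan(+23.346°) = -0.7506, h₀ = 2.4198 rad.
Bracket: h₀ sin ϕ sin δ + cos ϕ cos δ sin h₀ = 2.4198×0.86690×0.39627 + 0.49849×0.91813×0.66077 = 0.831265 + 0.302420 = 1.133685.
Q̄ = (S_0/π) × [bracket] = (1361/π) × 1.133685 = 491.13 W/m².
Ratio Q̄_A / Q̄_B = 414.43 / 491.13 = 0.8438.

Q̄_A / Q̄_B ≈ 0.844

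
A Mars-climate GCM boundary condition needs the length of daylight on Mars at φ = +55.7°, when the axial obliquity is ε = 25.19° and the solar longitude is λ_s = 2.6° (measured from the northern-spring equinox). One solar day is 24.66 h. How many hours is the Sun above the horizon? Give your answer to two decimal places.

Solar declination: sin δ = sin ε · sin λ_s = sin 25.19° × sin 2.6° = 0.01931, so δ = +1.106°.
cos H₀ = −tan φ · tan δ = −tan(+55.7°) × tan(+1.106°) = -0.0283, so H₀ = 1.5991 rad = 91.62°.
Daylight = 2H₀/(2π) × 24.66 h = (1.5991/π) × 24.66 = 12.55 h.

12.55 h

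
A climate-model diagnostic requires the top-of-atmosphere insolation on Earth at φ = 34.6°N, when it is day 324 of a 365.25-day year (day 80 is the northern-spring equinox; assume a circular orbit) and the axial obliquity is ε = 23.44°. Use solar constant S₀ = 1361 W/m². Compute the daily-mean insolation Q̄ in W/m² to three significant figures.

Solar longitude: λ_s = 360° × (324 − 80)/365.25 = 240.493°.
sin δ = sin 23.44° × sin 240.493° = -0.34619, so δ = -20.255°.
cos H₀ = −tan(+34.6°) tan(-20.255°) = 0.2546, H₀ = 1.3134 rad.
Bracket: H₀ sin φ sin δ + cos φ cos δ sin H₀ = 1.3134×0.56784×-0.34619 + 0.82314×0.93816×0.96706 = -0.258189 + 0.746800 = 0.488611.
Q̄ = (S₀/π) × [bracket] = (1361/π) × 0.488611 = 211.7 W/m².

Q̄ ≈ 212 W/m²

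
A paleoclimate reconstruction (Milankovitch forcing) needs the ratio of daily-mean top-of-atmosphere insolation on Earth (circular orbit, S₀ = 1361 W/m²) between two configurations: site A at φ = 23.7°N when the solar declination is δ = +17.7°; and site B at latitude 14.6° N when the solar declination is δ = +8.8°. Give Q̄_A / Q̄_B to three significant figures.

Q̄_A / Q̄_B ≈ 1.05

— Configuration A (φ=+23.7°):
cos H₀ = −tan(+23.7°) tan(+17.700°) = -0.1401, H₀ = 1.7114 rad.
Bracket: H₀ sin φ sin δ + cos φ cos δ sin H₀ = 1.7114×0.40195×0.30403 + 0.91566×0.95266×0.99014 = 0.209141 + 0.863712 = 1.072853.
Q̄ = (S₀/π) × [bracket] = (1361/π) × 1.072853 = 464.78 W/m².
— Configuration B (φ=+14.6°):
cos H₀ = −tan(+14.6°) tan(+8.800°) = -0.0403, H₀ = 1.6111 rad.
Bracket: H₀ sin φ sin δ + cos φ cos δ sin H₀ = 1.6111×0.25207×0.15299 + 0.96771×0.98823×0.99919 = 0.062131 + 0.955545 = 1.017676.
Q̄ = (S₀/π) × [bracket] = (1361/π) × 1.017676 = 440.88 W/m².
Ratio Q̄_A / Q̄_B = 464.78 / 440.88 = 1.054.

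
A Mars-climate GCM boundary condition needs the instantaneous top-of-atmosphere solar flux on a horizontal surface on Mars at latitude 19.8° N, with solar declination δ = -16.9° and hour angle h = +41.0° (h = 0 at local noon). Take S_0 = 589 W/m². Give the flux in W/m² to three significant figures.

342 W/m²

cos θ_z = sin ϕ sin δ + cos ϕ cos δ cos h = -0.098472 + 0.679425 = 0.580953.
Flux = S_0 · cos θ_z = 589 × 0.580953 = 342.2 W/m².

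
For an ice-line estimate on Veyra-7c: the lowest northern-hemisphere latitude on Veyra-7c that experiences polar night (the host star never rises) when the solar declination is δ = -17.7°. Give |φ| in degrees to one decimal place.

|φ| = 72.3°

Polar night requires cos H₀ = −tan φ tan δ ≥ 1, i.e. tan φ tan δ ≤ −1.
The boundary is |tan φ| · |tan δ| = 1, so |φ| = 90° − |δ| = 90° − 17.7° = 72.3° in the northern hemisphere.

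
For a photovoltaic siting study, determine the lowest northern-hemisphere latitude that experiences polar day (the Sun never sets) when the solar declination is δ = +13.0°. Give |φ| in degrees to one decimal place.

|φ| = 77.0°

Polar day requires cos H₀ = −tan φ tan δ ≤ −1, i.e. tan φ tan δ ≥ 1.
The boundary is |tan φ| · |tan δ| = 1, so |φ| = 90° − |δ| = 90° − 13.0° = 77.0° in the northern hemisphere.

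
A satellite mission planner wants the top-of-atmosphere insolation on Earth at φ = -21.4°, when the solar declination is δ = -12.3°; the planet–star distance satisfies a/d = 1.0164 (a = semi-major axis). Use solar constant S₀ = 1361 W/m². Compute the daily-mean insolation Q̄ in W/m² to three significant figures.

cos H₀ = −tan(-21.4°) tan(-12.300°) = -0.0854, H₀ = 1.6563 rad.
Bracket: H₀ sin φ sin δ + cos φ cos δ sin H₀ = 1.6563×-0.36488×-0.21303 + 0.93106×0.97705×0.99634 = 0.128745 + 0.906363 = 1.035108.
Inverse-square distance factor (a/d)² = 1.0164² = 1.033069.
Q̄ = (S₀/π) × 1.033069 × [bracket] = (1361/π) × 1.033069 × 1.035108 = 463.3 W/m².

Q̄ ≈ 463 W/m²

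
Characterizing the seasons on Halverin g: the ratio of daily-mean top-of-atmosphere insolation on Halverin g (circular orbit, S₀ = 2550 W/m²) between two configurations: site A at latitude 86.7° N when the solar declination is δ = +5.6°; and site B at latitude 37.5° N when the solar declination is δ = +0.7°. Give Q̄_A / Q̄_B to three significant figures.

— Configuration A (φ=+86.7°):
cos H₀ = −tan(+86.7°) tan(+5.600°) = -1.7005 ≤ −1 ⇒ polar day, H₀ = π.
Bracket: H₀ sin φ sin δ + cos φ cos δ sin H₀ = 3.1416×0.99834×0.09758 + 0.05756×0.99523×0.00000 = 0.306048 + 0.000000 = 0.306048.
Q̄ = (S₀/π) × [bracket] = (2550/π) × 0.306048 = 248.42 W/m².
— Configuration B (φ=+37.5°):
cos H₀ = −tan(+37.5°) tan(+0.700°) = -0.0094, H₀ = 1.5802 rad.
Bracket: H₀ sin φ sin δ + cos φ cos δ sin H₀ = 1.5802×0.60876×0.01222 + 0.79335×0.99993×0.99996 = 0.011755 + 0.793263 = 0.805018.
Q̄ = (S₀/π) × [bracket] = (2550/π) × 0.805018 = 653.43 W/m².
Ratio Q̄_A / Q̄_B = 248.42 / 653.43 = 0.3802.

Q̄_A / Q̄_B ≈ 0.380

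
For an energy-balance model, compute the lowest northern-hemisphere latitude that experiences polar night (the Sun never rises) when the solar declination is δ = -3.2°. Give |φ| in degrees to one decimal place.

Polar night requires cos H₀ = −tan φ tan δ ≥ 1, i.e. tan φ tan δ ≤ −1.
The boundary is |tan φ| · |tan δ| = 1, so |φ| = 90° − |δ| = 90° − 3.2° = 86.8° in the northern hemisphere.

|φ| = 86.8°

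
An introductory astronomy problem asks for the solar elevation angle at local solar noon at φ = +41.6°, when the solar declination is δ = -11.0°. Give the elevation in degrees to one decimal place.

37.4°

At local noon the hour angle is zero, so the zenith angle equals |φ − δ| = |+41.6° − (-11.000°)| = 52.600°.
Elevation = 90° − 52.600° = 37.4°.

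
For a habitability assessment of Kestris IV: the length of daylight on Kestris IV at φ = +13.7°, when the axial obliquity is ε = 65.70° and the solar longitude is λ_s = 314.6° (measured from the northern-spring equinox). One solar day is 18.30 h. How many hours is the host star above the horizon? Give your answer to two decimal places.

7.93 h

Solar declination: sin δ = sin ε · sin λ_s = sin 65.70° × sin 314.6° = -0.64894, so δ = -40.462°.
cos H₀ = −tan φ · tan δ = −tan(+13.7°) × tan(-40.462°) = 0.2079, so H₀ = 1.3613 rad = 78.00°.
Daylight = 2H₀/(2π) × 18.30 h = (1.3613/π) × 18.30 = 7.93 h.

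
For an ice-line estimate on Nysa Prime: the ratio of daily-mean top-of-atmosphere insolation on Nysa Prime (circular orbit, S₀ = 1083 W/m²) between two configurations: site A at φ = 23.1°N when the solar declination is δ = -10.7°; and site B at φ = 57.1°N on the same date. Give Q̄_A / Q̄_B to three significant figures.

Q̄_A / Q̄_B ≈ 2.54

— Configuration A (φ=+23.1°):
cos H₀ = −tan(+23.1°) tan(-10.700°) = 0.0806, H₀ = 1.4901 rad.
Bracket: H₀ sin φ sin δ + cos φ cos δ sin H₀ = 1.4901×0.39234×-0.18567 + 0.91982×0.98261×0.99675 = -0.108547 + 0.900887 = 0.792340.
Q̄ = (S₀/π) × [bracket] = (1083/π) × 0.792340 = 273.14 W/m².
— Configuration B (φ=+57.1°):
cos H₀ = −tan(+57.1°) tan(-10.700°) = 0.2921, H₀ = 1.2744 rad.
Bracket: H₀ sin φ sin δ + cos φ cos δ sin H₀ = 1.2744×0.83962×-0.18567 + 0.54317×0.98261×0.95640 = -0.198669 + 0.510454 = 0.311785.
Q̄ = (S₀/π) × [bracket] = (1083/π) × 0.311785 = 107.48 W/m².
Ratio Q̄_A / Q̄_B = 273.14 / 107.48 = 2.541.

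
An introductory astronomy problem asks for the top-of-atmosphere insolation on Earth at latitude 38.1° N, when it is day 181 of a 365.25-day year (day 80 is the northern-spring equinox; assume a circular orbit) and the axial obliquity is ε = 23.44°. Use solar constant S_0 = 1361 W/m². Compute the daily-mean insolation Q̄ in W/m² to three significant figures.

Solar longitude: L_s = 360° × (181 − 80)/365.25 = 99.548°.
sin δ = sin 23.44° × sin 99.548° = 0.39228, so δ = +23.096°.
cos h₀ = −tan(+38.1°) tan(+23.096°) = -0.3344, h₀ = 1.9118 rad.
Bracket: h₀ sin ϕ sin δ + cos ϕ cos δ sin h₀ = 1.9118×0.61704×0.39228 + 0.78694×0.91985×0.94244 = 0.462756 + 0.682201 = 1.144957.
Q̄ = (S_0/π) × [bracket] = (1361/π) × 1.144957 = 496.0 W/m².

Q̄ ≈ 496 W/m²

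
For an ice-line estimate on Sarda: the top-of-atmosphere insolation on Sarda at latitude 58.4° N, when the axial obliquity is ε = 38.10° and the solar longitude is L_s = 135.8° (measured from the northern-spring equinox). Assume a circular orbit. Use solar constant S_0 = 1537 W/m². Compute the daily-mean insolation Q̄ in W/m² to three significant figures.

Q̄ ≈ 587 W/m²

Solar declination: sin δ = sin ε · sin L_s = sin 38.10° × sin 135.8° = 0.43018, so δ = +25.479°.
cos h₀ = −tan(+58.4°) tan(+25.479°) = -0.7746, h₀ = 2.4568 rad.
Bracket: h₀ sin ϕ sin δ + cos ϕ cos δ sin h₀ = 2.4568×0.85173×0.43018 + 0.52399×0.90275×0.63249 = 0.900165 + 0.299188 = 1.199353.
Q̄ = (S_0/π) × [bracket] = (1537/π) × 1.199353 = 586.8 W/m².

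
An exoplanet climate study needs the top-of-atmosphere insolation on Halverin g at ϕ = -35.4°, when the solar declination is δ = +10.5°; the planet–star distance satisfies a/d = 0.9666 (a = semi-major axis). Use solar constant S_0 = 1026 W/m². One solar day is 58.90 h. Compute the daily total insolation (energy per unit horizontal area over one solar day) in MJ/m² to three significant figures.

41.6 MJ/m²

cos h₀ = −tan(-35.4°) tan(+10.500°) = 0.1317, h₀ = 1.4387 rad.
Bracket: h₀ sin ϕ sin δ + cos ϕ cos δ sin h₀ = 1.4387×-0.57928×0.18224 + 0.81513×0.98325×0.99129 = -0.151881 + 0.794496 = 0.642615.
Inverse-square distance factor (a/d)² = 0.9666² = 0.934316.
Q̄ = (S_0/π) × 0.934316 × [bracket] = (1026/π) × 0.934316 × 0.642615 = 196.08 W/m².
Daily total = Q̄ × 58.90 h × 3600 s/h = 196.08 × 58.90 × 3600 / 10⁶ = 41.58 MJ/m².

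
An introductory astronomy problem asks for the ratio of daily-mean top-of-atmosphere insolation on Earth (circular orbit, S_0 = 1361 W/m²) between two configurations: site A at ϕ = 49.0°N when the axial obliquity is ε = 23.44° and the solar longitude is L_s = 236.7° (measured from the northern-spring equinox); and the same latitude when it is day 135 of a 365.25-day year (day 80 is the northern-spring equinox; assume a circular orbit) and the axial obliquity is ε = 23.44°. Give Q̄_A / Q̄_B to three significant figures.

Q̄_A / Q̄_B ≈ 0.263

— Configuration A (ϕ=+49.0°):
Solar declination: sin δ = sin ε · sin L_s = sin 23.44° × sin 236.7° = -0.33247, so δ = -19.419°.
cos h₀ = −tan(+49.0°) tan(-19.419°) = 0.4055, h₀ = 1.1532 rad.
Bracket: h₀ sin ϕ sin δ + cos ϕ cos δ sin h₀ = 1.1532×0.75471×-0.33247 + 0.65606×0.94311×0.91408 = -0.289359 + 0.565575 = 0.276216.
Q̄ = (S_0/π) × [bracket] = (1361/π) × 0.276216 = 119.66 W/m².
— Configuration B (ϕ=+49.0°):
Solar longitude: L_s = 360° × (135 − 80)/365.25 = 54.209°.
sin δ = sin 23.44° × sin 54.209° = 0.32267, so δ = +18.824°.
cos h₀ = −tan(+49.0°) tan(+18.824°) = -0.3922, h₀ = 1.9738 rad.
Bracket: h₀ sin ϕ sin δ + cos ϕ cos δ sin h₀ = 1.9738×0.75471×0.32267 + 0.65606×0.94651×0.91989 = 0.480664 + 0.571222 = 1.051886.
Q̄ = (S_0/π) × [bracket] = (1361/π) × 1.051886 = 455.70 W/m².
Ratio Q̄_A / Q̄_B = 119.66 / 455.70 = 0.2626.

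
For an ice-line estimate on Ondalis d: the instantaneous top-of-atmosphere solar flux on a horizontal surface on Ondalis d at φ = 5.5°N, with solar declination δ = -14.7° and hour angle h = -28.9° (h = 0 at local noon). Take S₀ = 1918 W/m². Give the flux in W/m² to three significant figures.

1.57e+03 W/m²

cos θ_z = sin φ sin δ + cos φ cos δ cos h = -0.024322 + 0.842910 = 0.818588.
Flux = S₀ · cos θ_z = 1918 × 0.818588 = 1570 W/m².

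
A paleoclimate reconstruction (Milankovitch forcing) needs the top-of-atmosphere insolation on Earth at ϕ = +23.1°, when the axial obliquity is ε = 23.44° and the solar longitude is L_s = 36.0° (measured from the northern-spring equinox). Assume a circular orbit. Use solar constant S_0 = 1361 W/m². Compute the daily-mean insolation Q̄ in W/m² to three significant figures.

Q̄ ≈ 452 W/m²

Solar declination: sin δ = sin ε · sin L_s = sin 23.44° × sin 36.0° = 0.23381, so δ = +13.522°.
cos h₀ = −tan(+23.1°) tan(+13.522°) = -0.1026, h₀ = 1.6736 rad.
Bracket: h₀ sin ϕ sin δ + cos ϕ cos δ sin h₀ = 1.6736×0.39234×0.23381 + 0.91982×0.97228×0.99473 = 0.153524 + 0.889610 = 1.043134.
Q̄ = (S_0/π) × [bracket] = (1361/π) × 1.043134 = 451.9 W/m².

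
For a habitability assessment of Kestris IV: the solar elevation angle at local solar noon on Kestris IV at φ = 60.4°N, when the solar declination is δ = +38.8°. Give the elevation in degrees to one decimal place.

68.4°

At local noon the hour angle is zero, so the zenith angle equals |φ − δ| = |+60.4° − (+38.800°)| = 21.600°.
Elevation = 90° − 21.600° = 68.4°.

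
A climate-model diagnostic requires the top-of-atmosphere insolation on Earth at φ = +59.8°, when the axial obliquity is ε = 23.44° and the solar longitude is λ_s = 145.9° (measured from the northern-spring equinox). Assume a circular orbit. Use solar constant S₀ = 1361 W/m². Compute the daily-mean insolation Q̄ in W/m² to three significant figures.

Q̄ ≈ 360 W/m²

Solar declination: sin δ = sin ε · sin λ_s = sin 23.44° × sin 145.9° = 0.22302, so δ = +12.886°.
cos H₀ = −tan(+59.8°) tan(+12.886°) = -0.3931, H₀ = 1.9748 rad.
Bracket: H₀ sin φ sin δ + cos φ cos δ sin H₀ = 1.9748×0.86427×0.22302 + 0.50302×0.97481×0.91950 = 0.380642 + 0.450876 = 0.831518.
Q̄ = (S₀/π) × [bracket] = (1361/π) × 0.831518 = 360.2 W/m².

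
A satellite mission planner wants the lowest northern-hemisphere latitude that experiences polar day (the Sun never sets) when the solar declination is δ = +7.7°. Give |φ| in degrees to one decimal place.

|φ| = 82.3°

Polar day requires cos H₀ = −tan φ tan δ ≤ −1, i.e. tan φ tan δ ≥ 1.
The boundary is |tan φ| · |tan δ| = 1, so |φ| = 90° − |δ| = 90° − 7.7° = 82.3° in the northern hemisphere.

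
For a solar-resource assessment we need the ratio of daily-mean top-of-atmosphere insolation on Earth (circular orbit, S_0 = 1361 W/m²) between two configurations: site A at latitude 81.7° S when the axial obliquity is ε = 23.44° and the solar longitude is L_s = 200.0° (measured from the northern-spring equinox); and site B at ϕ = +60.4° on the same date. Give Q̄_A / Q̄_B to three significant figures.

Q̄_A / Q̄_B ≈ 1.34

— Configuration A (ϕ=-81.7°):
Solar declination: sin δ = sin ε · sin L_s = sin 23.44° × sin 200.0° = -0.13605, so δ = -7.819°.
cos h₀ = −tan(-81.7°) tan(-7.819°) = -0.9414, h₀ = 2.7974 rad.
Bracket: h₀ sin ϕ sin δ + cos ϕ cos δ sin h₀ = 2.7974×-0.98953×-0.13605 + 0.14436×0.99070×0.33742 = 0.376602 + 0.048257 = 0.424859.
Q̄ = (S_0/π) × [bracket] = (1361/π) × 0.424859 = 184.06 W/m².
— Configuration B (ϕ=+60.4°):
cos h₀ = −tan(+60.4°) tan(-7.819°) = 0.2417, h₀ = 1.3266 rad.
Bracket: h₀ sin ϕ sin δ + cos ϕ cos δ sin h₀ = 1.3266×0.86949×-0.13605 + 0.49394×0.99070×0.97034 = -0.156929 + 0.474832 = 0.317903.
Q̄ = (S_0/π) × [bracket] = (1361/π) × 0.317903 = 137.72 W/m².
Ratio Q̄_A / Q̄_B = 184.06 / 137.72 = 1.336.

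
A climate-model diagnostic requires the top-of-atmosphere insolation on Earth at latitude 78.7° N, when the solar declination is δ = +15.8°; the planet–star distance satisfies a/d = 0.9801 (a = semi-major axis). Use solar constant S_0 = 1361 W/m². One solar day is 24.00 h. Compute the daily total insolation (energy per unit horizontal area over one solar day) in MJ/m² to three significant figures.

cos h₀ = −tan(+78.7°) tan(+15.800°) = -1.4161 ≤ −1 ⇒ polar day, h₀ = π.
Bracket: h₀ sin ϕ sin δ + cos ϕ cos δ sin h₀ = 3.1416×0.98061×0.27228 + 0.19595×0.96222×0.00000 = 0.838809 + 0.000000 = 0.838809.
Inverse-square distance factor (a/d)² = 0.9801² = 0.960596.
Q̄ = (S_0/π) × 0.960596 × [bracket] = (1361/π) × 0.960596 × 0.838809 = 349.07 W/m².
Daily total = Q̄ × 24.00 h × 3600 s/h = 349.07 × 24.00 × 3600 / 10⁶ = 30.16 MJ/m².

30.2 MJ/m²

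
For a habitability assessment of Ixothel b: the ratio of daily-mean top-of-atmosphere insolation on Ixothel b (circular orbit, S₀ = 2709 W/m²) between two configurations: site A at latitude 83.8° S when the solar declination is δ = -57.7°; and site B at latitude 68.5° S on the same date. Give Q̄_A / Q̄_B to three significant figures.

Q̄_A / Q̄_B ≈ 1.07

— Configuration A (φ=-83.8°):
cos H₀ = −tan(-83.8°) tan(-57.700°) = -14.5611 ≤ −1 ⇒ polar day, H₀ = π.
Bracket: H₀ sin φ sin δ + cos φ cos δ sin H₀ = 3.1416×-0.99415×-0.84526 + 0.10800×0.53435×0.00000 = 2.639934 + 0.000000 = 2.639934.
Q̄ = (S₀/π) × [bracket] = (2709/π) × 2.639934 = 2276.4 W/m².
— Configuration B (φ=-68.5°):
cos H₀ = −tan(-68.5°) tan(-57.700°) = -4.0157 ≤ −1 ⇒ polar day, H₀ = π.
Bracket: H₀ sin φ sin δ + cos φ cos δ sin H₀ = 3.1416×-0.93042×-0.84526 + 0.36650×0.53435×0.00000 = 2.470701 + 0.000000 = 2.470701.
Q̄ = (S₀/π) × [bracket] = (2709/π) × 2.470701 = 2130.5 W/m².
Ratio Q̄_A / Q̄_B = 2276.4 / 2130.5 = 1.068.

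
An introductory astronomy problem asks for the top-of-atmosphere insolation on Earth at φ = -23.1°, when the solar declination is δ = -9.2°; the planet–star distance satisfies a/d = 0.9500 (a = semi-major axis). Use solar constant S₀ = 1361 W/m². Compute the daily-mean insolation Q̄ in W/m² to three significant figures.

Q̄ ≈ 394 W/m²

cos H₀ = −tan(-23.1°) tan(-9.200°) = -0.0691, H₀ = 1.6399 rad.
Bracket: H₀ sin φ sin δ + cos φ cos δ sin H₀ = 1.6399×-0.39234×-0.15988 + 0.91982×0.98714×0.99761 = 0.102867 + 0.905821 = 1.008688.
Inverse-square distance factor (a/d)² = 0.9500² = 0.902500.
Q̄ = (S₀/π) × 0.902500 × [bracket] = (1361/π) × 0.902500 × 1.008688 = 394.4 W/m².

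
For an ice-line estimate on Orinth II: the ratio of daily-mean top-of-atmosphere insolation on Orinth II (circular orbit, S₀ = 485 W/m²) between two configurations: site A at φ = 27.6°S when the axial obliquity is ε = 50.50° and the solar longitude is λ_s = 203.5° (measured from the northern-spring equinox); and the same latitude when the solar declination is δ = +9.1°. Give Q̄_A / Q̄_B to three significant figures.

— Configuration A (φ=-27.6°):
Solar declination: sin δ = sin ε · sin λ_s = sin 50.50° × sin 203.5° = -0.30768, so δ = -17.920°.
cos H₀ = −tan(-27.6°) tan(-17.920°) = -0.1691, H₀ = 1.7407 rad.
Bracket: H₀ sin φ sin δ + cos φ cos δ sin H₀ = 1.7407×-0.46330×-0.30768 + 0.88620×0.95149×0.98561 = 0.248134 + 0.831077 = 1.079211.
Q̄ = (S₀/π) × [bracket] = (485/π) × 1.079211 = 166.61 W/m².
— Configuration B (φ=-27.6°):
cos H₀ = −tan(-27.6°) tan(+9.100°) = 0.0837, H₀ = 1.4870 rad.
Bracket: H₀ sin φ sin δ + cos φ cos δ sin H₀ = 1.4870×-0.46330×0.15816 + 0.88620×0.98741×0.99649 = -0.108961 + 0.871971 = 0.763010.
Q̄ = (S₀/π) × [bracket] = (485/π) × 0.763010 = 117.79 W/m².
Ratio Q̄_A / Q̄_B = 166.61 / 117.79 = 1.414.

Q̄_A / Q̄_B ≈ 1.41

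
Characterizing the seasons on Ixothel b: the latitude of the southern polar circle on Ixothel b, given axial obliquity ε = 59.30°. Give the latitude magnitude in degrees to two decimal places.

The polar circle is the lowest latitude that experiences at least one full rotation of continuous darkness at the northern-summer solstice; it lies at |ϕ| = 90° − ε = 90° − 59.30° = 30.70°.

30.70°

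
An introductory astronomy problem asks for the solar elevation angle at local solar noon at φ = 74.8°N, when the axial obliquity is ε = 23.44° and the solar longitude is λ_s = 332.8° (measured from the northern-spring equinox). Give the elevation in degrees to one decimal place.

4.7°

Solar declination: sin δ = sin ε · sin λ_s = sin 23.44° × sin 332.8° = -0.18183, so δ = -10.476°.
At local noon the hour angle is zero, so the zenith angle equals |φ − δ| = |+74.8° − (-10.476°)| = 85.276°.
Elevation = 90° − 85.276° = 4.7°.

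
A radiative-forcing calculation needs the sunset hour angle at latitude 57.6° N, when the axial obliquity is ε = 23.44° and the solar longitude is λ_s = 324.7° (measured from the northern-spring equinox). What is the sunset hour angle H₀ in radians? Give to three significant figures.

H₀ = 1.19 rad

Solar declination: sin δ = sin ε · sin λ_s = sin 23.44° × sin 324.7° = -0.22987, so δ = -13.289°.
cos H₀ = −tan φ · tan δ = −tan(+57.6°) × tan(-13.289°) = 0.3722, so H₀ = 1.1894 rad = 68.15°.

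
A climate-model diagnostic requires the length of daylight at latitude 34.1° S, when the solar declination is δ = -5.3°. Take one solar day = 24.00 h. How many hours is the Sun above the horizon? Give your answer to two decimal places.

cos H₀ = −tan φ · tan δ = −tan(-34.1°) × tan(-5.300°) = -0.0628, so H₀ = 1.6336 rad = 93.60°.
Daylight = 2H₀/(2π) × 24.00 h = (1.6336/π) × 24.00 = 12.48 h.

12.48 h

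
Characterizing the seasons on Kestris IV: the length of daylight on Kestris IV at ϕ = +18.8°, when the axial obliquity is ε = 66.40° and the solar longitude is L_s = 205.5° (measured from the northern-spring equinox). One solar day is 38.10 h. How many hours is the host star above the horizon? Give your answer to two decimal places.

17.27 h

Solar declination: sin δ = sin ε · sin L_s = sin 66.40° × sin 205.5° = -0.39450, so δ = -23.235°.
cos h₀ = −tan ϕ · tan δ = −tan(+18.8°) × tan(-23.235°) = 0.1462, so h₀ = 1.4241 rad = 81.60°.
Daylight = 2h₀/(2π) × 38.10 h = (1.4241/π) × 38.10 = 17.27 h.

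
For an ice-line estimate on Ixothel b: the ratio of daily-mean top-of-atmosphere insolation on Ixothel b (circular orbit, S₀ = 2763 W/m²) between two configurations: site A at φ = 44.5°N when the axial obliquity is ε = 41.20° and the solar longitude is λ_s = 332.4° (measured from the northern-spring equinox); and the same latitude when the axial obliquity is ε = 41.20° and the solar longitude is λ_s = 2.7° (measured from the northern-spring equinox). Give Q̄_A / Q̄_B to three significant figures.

Q̄_A / Q̄_B ≈ 0.505

— Configuration A (φ=+44.5°):
Solar declination: sin δ = sin ε · sin λ_s = sin 41.20° × sin 332.4° = -0.30517, so δ = -17.768°.
cos H₀ = −tan(+44.5°) tan(-17.768°) = 0.3149, H₀ = 1.2504 rad.
Bracket: H₀ sin φ sin δ + cos φ cos δ sin H₀ = 1.2504×0.70091×-0.30517 + 0.71325×0.95230×0.94912 = -0.267456 + 0.644669 = 0.377213.
Q̄ = (S₀/π) × [bracket] = (2763/π) × 0.377213 = 331.76 W/m².
— Configuration B (φ=+44.5°):
Solar declination: sin δ = sin ε · sin λ_s = sin 41.20° × sin 2.7° = 0.03103, so δ = +1.778°.
cos H₀ = −tan(+44.5°) tan(+1.778°) = -0.0305, H₀ = 1.6013 rad.
Bracket: H₀ sin φ sin δ + cos φ cos δ sin H₀ = 1.6013×0.70091×0.03103 + 0.71325×0.99952×0.99953 = 0.034827 + 0.712573 = 0.747400.
Q̄ = (S₀/π) × [bracket] = (2763/π) × 0.747400 = 657.33 W/m².
Ratio Q̄_A / Q̄_B = 331.76 / 657.33 = 0.5047.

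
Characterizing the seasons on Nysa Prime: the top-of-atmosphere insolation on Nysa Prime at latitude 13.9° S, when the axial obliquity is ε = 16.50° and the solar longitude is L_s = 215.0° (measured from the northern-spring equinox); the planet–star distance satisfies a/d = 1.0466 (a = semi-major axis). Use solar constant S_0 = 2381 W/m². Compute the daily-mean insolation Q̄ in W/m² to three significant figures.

Solar declination: sin δ = sin ε · sin L_s = sin 16.50° × sin 215.0° = -0.16290, so δ = -9.376°.
cos h₀ = −tan(-13.9°) tan(-9.376°) = -0.0409, h₀ = 1.6117 rad.
Bracket: h₀ sin ϕ sin δ + cos ϕ cos δ sin h₀ = 1.6117×-0.24023×-0.16290 + 0.97072×0.98664×0.99916 = 0.063071 + 0.956947 = 1.020018.
Inverse-square distance factor (a/d)² = 1.0466² = 1.095372.
Q̄ = (S_0/π) × 1.095372 × [bracket] = (2381/π) × 1.095372 × 1.020018 = 846.8 W/m².

Q̄ ≈ 847 W/m²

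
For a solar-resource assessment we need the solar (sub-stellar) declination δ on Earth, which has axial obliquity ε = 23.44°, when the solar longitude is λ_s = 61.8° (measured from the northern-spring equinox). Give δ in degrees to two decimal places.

sin δ = sin ε · sin λ_s = sin 23.44° × sin 61.8° = 0.350572.
δ = arcsin(0.350572) = +20.52°.

δ = +20.52°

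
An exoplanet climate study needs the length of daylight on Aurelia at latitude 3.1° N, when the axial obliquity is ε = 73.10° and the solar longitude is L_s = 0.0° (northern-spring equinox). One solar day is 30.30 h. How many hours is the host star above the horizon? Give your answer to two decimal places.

Solar declination: sin δ = sin ε · sin L_s = sin 73.10° × sin 0.0° = 0.00000, so δ = +0.000°.
cos h₀ = −tan ϕ · tan δ = −tan(+3.1°) × tan(+0.000°) = -0.0000, so h₀ = 1.5708 rad = 90.00°.
Daylight = 2h₀/(2π) × 30.30 h = (1.5708/π) × 30.30 = 15.15 h.

15.15 h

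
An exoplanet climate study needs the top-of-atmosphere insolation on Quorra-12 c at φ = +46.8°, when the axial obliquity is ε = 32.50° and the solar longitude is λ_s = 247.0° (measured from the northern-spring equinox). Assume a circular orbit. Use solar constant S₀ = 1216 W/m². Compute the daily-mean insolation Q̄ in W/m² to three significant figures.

Q̄ ≈ 54.8 W/m²

Solar declination: sin δ = sin ε · sin λ_s = sin 32.50° × sin 247.0° = -0.49459, so δ = -29.643°.
cos H₀ = −tan(+46.8°) tan(-29.643°) = 0.6060, H₀ = 0.9198 rad.
Bracket: H₀ sin φ sin δ + cos φ cos δ sin H₀ = 0.9198×0.72897×-0.49459 + 0.68455×0.86913×0.79547 = -0.331626 + 0.473275 = 0.141649.
Q̄ = (S₀/π) × [bracket] = (1216/π) × 0.141649 = 54.83 W/m².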